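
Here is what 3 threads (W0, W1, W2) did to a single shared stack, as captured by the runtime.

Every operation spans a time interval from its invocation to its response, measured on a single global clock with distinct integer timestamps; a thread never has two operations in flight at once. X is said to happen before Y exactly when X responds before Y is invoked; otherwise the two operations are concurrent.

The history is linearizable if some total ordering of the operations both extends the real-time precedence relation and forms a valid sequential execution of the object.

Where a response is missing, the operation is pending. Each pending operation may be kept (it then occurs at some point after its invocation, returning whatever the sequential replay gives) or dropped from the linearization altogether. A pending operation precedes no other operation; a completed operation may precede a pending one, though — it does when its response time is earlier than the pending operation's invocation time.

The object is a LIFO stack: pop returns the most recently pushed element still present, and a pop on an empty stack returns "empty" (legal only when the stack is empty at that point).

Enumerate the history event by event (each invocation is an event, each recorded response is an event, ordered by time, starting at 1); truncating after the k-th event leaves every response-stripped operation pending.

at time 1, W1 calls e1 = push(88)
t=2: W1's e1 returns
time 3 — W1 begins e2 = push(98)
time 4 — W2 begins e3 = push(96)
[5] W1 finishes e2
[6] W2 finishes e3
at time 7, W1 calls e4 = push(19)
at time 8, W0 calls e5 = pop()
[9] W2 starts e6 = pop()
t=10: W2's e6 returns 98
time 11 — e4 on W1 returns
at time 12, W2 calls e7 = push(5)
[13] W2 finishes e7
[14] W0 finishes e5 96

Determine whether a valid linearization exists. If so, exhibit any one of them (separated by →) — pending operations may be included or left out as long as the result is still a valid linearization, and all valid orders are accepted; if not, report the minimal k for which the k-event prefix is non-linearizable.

linearizable — witness: e1 → e2 → e3 → e5 → e6 → e4 → e7

1. e1 push(88), leaving stack <88>
2. e2 push(98), leaving stack <88,98>
3. e3 push(96), leaving stack <88,98,96>
4. e5 pop() → 96, leaving stack <88,98>
5. e6 pop() → 98, leaving stack <88>
6. e4 push(19), leaving stack <88,19>
7. e7 push(5), leaving stack <88,19,5>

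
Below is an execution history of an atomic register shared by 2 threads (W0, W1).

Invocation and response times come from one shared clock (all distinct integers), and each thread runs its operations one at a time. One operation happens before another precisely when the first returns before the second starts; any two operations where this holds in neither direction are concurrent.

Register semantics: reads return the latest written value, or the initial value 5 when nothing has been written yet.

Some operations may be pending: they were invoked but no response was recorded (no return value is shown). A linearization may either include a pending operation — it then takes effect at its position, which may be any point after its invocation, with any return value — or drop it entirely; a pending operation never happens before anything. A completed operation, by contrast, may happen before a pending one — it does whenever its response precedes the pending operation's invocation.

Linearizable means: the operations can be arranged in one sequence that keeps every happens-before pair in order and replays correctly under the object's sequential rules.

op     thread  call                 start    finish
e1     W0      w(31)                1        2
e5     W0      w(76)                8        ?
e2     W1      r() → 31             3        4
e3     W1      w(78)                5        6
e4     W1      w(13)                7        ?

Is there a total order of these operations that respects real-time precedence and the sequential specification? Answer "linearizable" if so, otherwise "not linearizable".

witness order: e1, e2, e3
1. e1 w(31), leaving value 31
2. e2 r() → 31, leaving value 31
3. e3 w(78), leaving value 78

linearizable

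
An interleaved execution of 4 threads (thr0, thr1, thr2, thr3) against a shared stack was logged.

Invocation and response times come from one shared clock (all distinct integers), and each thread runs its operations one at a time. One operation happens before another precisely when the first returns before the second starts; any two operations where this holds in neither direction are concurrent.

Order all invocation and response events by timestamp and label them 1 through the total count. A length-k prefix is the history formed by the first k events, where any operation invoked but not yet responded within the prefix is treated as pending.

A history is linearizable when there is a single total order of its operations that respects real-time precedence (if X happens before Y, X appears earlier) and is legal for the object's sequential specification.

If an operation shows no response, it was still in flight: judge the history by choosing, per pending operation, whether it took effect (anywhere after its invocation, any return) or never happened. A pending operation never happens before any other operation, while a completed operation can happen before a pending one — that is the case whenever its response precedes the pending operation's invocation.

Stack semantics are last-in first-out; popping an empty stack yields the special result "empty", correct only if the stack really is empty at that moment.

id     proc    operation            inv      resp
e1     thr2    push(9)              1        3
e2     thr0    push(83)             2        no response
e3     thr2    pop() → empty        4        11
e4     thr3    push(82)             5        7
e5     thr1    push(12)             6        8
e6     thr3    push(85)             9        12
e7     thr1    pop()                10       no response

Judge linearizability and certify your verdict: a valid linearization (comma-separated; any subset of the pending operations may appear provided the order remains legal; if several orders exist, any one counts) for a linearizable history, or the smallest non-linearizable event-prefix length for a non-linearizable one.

events 1..10 are fine; event 11 — the response of e3 at time 11 — makes the prefix non-linearizable
checked exhaustively: 6 real-time-consistent orders of 4 completed operations, zero legal stack replays
every completion of the 3 pending operations (e2, e6, e7) was checked; none linearizes
one such order, e1, e3, e4, e5 (pending dropped), breaks at step 2 where e3 pop() → empty is illegal
one such order, e1, e3, e5, e4 (pending dropped), breaks at step 2 where e3 pop() → empty is illegal

not linearizable — minimal violating prefix: 11 events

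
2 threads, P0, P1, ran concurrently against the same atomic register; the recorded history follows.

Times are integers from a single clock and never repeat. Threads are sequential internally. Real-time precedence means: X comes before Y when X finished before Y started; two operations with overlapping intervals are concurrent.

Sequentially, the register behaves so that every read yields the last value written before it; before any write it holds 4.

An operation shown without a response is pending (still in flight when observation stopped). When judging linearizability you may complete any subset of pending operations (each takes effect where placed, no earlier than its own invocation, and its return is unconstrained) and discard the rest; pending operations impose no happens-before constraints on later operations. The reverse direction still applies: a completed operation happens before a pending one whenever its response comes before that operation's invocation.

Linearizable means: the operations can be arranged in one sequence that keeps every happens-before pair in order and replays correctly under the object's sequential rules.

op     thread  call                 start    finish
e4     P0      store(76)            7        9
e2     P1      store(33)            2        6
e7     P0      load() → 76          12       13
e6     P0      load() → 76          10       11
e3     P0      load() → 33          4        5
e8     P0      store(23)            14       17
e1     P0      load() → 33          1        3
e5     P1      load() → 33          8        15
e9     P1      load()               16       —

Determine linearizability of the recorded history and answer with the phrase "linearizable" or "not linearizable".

one valid linearization: e2, e1, e3, e5, e4, e6, e7, e8
after step 1 (e2 store(33)): value 33
after step 2 (e1 load() → 33): value 33
after step 3 (e3 load() → 33): value 33
after step 4 (e5 load() → 33): value 33
after step 5 (e4 store(76)): value 76
after step 6 (e6 load() → 76): value 76
after step 7 (e7 load() → 76): value 76
after step 8 (e8 store(23)): value 23

linearizable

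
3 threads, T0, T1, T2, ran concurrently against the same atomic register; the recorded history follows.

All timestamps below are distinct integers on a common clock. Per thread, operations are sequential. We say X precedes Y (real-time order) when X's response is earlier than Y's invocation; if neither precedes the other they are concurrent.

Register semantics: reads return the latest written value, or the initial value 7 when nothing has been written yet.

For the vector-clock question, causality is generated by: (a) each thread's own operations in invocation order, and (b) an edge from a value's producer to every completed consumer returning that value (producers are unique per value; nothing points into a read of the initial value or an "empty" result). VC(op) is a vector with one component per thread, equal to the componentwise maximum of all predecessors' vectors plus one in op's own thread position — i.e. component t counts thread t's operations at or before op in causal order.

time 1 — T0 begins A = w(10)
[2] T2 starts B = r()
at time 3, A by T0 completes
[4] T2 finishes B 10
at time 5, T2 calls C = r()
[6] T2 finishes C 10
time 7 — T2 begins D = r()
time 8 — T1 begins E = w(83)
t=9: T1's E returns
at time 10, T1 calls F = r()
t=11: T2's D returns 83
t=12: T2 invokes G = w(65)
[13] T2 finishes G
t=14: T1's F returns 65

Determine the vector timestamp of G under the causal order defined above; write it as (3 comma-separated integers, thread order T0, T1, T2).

E (invocation 8): nothing precedes it; T1's component alone gives (0, 1, 0)
A (invocation 1): nothing precedes it; T0's component alone gives (1, 0, 0)
B, invoked 2, takes VC(A)=(1, 0, 0) under max, adds 1 for T2 → (1, 0, 1)
C, invoked 5, takes VC(A)=(1, 0, 0), VC(B)=(1, 0, 1) under max, adds 1 for T2 → (1, 0, 2)
D, invoked 7, takes VC(C)=(1, 0, 2), VC(E)=(0, 1, 0) under max, adds 1 for T2 → (1, 1, 3)
G, invoked 12, takes VC(D)=(1, 1, 3) under max, adds 1 for T2 → (1, 1, 4)
F, invoked 10, takes VC(E)=(0, 1, 0), VC(G)=(1, 1, 4) under max, adds 1 for T1 → (1, 2, 4)
target: VC(G) = (1, 1, 4)

(1, 1, 4)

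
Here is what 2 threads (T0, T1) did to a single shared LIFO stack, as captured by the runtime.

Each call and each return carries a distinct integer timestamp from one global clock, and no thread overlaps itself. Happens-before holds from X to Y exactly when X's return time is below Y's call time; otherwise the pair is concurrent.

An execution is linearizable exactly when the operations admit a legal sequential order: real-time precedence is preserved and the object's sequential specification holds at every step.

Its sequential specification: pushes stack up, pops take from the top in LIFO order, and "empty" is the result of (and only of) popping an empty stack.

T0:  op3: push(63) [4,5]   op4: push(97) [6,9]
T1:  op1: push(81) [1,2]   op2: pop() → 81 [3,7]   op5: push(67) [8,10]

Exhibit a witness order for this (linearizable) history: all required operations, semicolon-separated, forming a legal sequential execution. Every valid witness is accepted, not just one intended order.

op1; op2; op3; op4; op5

1. op1 push(81), leaving stack <81>
2. op2 pop() → 81, leaving stack <>
3. op3 push(63), leaving stack <63>
4. op4 push(97), leaving stack <63,97>
5. op5 push(67), leaving stack <63,97,67>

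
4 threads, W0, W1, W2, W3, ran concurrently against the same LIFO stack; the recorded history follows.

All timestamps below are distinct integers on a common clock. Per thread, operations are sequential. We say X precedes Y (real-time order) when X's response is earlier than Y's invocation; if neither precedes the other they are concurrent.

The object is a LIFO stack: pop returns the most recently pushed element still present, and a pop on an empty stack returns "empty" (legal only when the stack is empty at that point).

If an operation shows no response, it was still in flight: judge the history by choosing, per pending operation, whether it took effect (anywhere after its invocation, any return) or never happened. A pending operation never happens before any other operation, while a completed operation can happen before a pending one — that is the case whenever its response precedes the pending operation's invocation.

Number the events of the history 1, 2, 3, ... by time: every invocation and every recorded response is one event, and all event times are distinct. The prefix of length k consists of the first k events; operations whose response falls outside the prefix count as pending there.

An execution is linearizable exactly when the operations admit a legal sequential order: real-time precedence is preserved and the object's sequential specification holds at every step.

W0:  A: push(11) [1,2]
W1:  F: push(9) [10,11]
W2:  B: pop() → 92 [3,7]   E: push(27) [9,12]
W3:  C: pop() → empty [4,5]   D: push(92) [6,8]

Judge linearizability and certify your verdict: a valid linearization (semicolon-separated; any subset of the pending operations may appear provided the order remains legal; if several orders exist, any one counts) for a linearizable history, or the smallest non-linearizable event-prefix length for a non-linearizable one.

not linearizable — minimal violating prefix: 7 events

the violation lands at event 7, B's response at time 7: events 1..6 linearize, events 1..7 do not
the 3 completed operations admit 2 real-time orders; each fails the LIFO stack replay
no escape via the 1 pending operation (D): every completion choice fails
e.g. A, B, C (pending dropped): illegal at step 2, since B pop() → 92 cannot apply there
e.g. A, C, B (pending dropped): illegal at step 2, since C pop() → empty cannot apply there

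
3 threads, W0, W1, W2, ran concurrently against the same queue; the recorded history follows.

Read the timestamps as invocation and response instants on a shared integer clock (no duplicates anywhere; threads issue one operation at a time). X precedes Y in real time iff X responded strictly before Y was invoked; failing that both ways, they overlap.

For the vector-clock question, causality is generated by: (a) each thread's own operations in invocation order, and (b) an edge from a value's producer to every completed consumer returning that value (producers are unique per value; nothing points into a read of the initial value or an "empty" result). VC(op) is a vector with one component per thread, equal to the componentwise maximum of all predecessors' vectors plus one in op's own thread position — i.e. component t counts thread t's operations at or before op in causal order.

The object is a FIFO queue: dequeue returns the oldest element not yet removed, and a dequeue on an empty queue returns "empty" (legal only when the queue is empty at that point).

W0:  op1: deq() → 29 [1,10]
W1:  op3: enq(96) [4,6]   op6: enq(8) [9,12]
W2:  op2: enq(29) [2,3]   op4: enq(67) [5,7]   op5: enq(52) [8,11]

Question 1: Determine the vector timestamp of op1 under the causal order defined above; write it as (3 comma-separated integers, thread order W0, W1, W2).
(1, 0, 1)

op2 (invocation 2): nothing precedes it; W2's component alone gives (0, 0, 1)
op3 (invocation 4): nothing precedes it; W1's component alone gives (0, 1, 0)
from VC(op2)=(0, 0, 1), op4 (invoked 5) maxes components and bumps W2 → (0, 0, 2)
from VC(op3)=(0, 1, 0), op6 (invoked 9) maxes components and bumps W1 → (0, 2, 0)
from VC(op2)=(0, 0, 1), op1 (invoked 1) maxes components and bumps W0 → (1, 0, 1)
from VC(op4)=(0, 0, 2), op5 (invoked 8) maxes components and bumps W2 → (0, 0, 3)
target: VC(op1) = (1, 0, 1)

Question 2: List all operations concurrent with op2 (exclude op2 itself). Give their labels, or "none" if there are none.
op1

concurrent with op2 ([2,3]): every op whose interval crosses 2..3
op1 [1,10]: concurrent
op3 [4,6]: after
op4 [5,7]: after
op5 [8,11]: after
op6 [9,12]: after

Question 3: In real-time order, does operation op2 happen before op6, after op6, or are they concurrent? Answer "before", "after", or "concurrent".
before

op2 spans [2,3], op6 spans [9,12]
resp(op2)=3 < inv(op6)=9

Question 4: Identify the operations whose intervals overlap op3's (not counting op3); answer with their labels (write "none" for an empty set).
op1, op4

op3 spans [4,6]; an op avoiding the whole window 4..6 is ordered, any other is concurrent
op1 [1,10]: concurrent
op2 [2,3]: before
op4 [5,7]: concurrent
op5 [8,11]: after
op6 [9,12]: after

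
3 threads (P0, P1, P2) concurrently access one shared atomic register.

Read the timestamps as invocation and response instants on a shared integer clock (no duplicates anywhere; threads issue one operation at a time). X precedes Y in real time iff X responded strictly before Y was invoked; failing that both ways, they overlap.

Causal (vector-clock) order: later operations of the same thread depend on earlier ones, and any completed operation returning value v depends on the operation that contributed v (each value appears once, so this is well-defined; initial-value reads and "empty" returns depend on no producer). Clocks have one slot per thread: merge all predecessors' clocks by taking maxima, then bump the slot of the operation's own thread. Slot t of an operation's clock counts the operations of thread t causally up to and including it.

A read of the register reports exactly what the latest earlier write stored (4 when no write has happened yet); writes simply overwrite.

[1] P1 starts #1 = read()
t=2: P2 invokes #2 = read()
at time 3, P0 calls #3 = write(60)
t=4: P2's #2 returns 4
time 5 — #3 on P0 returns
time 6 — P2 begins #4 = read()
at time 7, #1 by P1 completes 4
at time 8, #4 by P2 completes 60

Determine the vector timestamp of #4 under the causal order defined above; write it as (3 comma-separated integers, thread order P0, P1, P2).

(1, 0, 2)

invoked at 2, #2 has no predecessors; its own P2 bump gives (0, 0, 1)
invoked at 1, #1 has no predecessors; its own P1 bump gives (0, 1, 0)
invoked at 3, #3 has no predecessors; its own P0 bump gives (1, 0, 0)
#4 (invocation 6): componentwise max over VC(#2)=(0, 0, 1), VC(#3)=(1, 0, 0), +1 at P2, giving (1, 0, 2)
target: VC(#4) = (1, 0, 2)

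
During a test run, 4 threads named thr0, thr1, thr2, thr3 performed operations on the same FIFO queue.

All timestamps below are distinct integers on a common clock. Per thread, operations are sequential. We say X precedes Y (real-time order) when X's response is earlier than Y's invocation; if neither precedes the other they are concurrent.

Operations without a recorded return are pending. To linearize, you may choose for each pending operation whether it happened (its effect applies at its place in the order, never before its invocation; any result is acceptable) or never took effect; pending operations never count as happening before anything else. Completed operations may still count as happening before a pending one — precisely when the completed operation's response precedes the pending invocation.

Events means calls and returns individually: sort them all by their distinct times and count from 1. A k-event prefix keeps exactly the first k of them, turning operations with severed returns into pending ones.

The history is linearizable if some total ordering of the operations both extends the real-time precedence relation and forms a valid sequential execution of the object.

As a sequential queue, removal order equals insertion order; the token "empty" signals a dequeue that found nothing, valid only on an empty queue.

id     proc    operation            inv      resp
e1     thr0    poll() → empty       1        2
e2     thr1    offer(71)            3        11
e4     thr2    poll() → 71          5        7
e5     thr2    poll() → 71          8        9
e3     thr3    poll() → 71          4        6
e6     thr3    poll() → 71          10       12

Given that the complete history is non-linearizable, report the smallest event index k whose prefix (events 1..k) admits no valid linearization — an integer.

one valid order for events 1..6 is e1, e2, e3:
after step 1 (e1 poll() → empty): queue <>
after step 2 (e2 offer(71) (pending, included)): queue <71>
after step 3 (e3 poll() → 71): queue <>
adding event 7 (e4 responds at 7) leaves no legal real-time order
no escape via the 1 pending operation (e2): every completion choice fails
one such order, e1, e3, e4 (pending dropped), breaks at step 2 where e3 poll() → 71 is illegal
one such order, e1, e4, e3 (pending dropped), breaks at step 2 where e4 poll() → 71 is illegal

7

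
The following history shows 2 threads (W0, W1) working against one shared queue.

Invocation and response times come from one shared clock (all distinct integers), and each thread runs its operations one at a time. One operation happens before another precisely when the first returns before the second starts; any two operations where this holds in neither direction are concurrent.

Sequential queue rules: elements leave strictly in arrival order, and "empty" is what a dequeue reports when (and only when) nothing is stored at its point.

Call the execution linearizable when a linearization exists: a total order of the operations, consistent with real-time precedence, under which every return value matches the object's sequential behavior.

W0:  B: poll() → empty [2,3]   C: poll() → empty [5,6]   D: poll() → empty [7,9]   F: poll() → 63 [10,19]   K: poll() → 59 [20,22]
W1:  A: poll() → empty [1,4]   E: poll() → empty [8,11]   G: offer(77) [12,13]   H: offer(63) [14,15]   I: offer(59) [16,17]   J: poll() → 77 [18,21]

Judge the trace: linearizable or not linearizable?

linearizable

one valid linearization: A, B, C, D, E, G, H, I, J, F, K
1. A poll() → empty, leaving queue <>
2. B poll() → empty, leaving queue <>
3. C poll() → empty, leaving queue <>
4. D poll() → empty, leaving queue <>
5. E poll() → empty, leaving queue <>
6. G offer(77), leaving queue <77>
7. H offer(63), leaving queue <77,63>
8. I offer(59), leaving queue <77,63,59>
9. J poll() → 77, leaving queue <63,59>
10. F poll() → 63, leaving queue <59>
11. K poll() → 59, leaving queue <>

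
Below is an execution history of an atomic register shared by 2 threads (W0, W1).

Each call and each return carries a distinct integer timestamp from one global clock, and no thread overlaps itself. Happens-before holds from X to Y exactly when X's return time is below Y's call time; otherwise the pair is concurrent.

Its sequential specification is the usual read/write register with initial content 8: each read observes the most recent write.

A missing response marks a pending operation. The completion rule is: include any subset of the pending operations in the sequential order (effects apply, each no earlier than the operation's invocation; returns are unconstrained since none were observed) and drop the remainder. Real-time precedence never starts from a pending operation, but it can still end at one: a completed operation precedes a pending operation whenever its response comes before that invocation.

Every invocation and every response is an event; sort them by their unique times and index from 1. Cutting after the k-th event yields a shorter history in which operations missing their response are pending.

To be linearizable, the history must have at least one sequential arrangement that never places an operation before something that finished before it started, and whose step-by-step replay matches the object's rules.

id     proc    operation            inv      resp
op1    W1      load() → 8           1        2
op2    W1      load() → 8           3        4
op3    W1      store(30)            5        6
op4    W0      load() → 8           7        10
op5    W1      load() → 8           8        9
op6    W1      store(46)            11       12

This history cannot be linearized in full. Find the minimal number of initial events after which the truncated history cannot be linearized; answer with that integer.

events 1..8 are still linearizable — one witness is op1, op2, op3:
1. op1 load() → 8, leaving value 8
2. op2 load() → 8, leaving value 8
3. op3 store(30), leaving value 30
include event 9 — op5 responding at 9 — and every candidate order breaks
no escape via the 1 pending operation (op4): every completion choice fails
for example op1, op2, op3, op5 (pending dropped) fails at step 4: op5 load() → 8 is not legal there

9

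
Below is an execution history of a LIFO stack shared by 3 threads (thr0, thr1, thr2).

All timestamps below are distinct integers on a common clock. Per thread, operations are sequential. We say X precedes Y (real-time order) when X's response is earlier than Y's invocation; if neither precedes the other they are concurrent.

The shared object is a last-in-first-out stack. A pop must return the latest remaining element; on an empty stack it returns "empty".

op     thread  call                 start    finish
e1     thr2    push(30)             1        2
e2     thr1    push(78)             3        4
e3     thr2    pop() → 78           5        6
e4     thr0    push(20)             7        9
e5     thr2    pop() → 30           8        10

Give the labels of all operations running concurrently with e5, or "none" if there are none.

e4

e5 spans [8,10]: anything still running between times 8 and 10 counts as concurrent
e1 [1,2]: before
e2 [3,4]: before
e3 [5,6]: before
e4 [7,9]: concurrent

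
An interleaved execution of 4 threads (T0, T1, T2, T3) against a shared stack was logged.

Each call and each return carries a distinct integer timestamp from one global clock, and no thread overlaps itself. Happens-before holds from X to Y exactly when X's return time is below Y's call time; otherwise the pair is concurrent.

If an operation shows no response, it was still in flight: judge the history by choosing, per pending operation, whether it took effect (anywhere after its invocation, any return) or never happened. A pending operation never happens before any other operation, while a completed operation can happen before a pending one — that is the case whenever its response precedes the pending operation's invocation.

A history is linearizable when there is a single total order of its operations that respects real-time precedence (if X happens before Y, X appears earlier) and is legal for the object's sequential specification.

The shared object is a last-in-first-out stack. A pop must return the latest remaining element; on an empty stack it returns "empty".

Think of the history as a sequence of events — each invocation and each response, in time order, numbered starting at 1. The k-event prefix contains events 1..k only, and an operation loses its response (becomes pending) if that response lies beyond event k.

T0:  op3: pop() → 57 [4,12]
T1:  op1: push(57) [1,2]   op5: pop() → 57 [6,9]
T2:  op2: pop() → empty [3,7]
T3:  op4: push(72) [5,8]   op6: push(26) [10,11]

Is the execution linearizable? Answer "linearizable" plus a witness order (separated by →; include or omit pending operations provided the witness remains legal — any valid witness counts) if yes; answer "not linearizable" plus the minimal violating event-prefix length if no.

not linearizable — minimal violating prefix: 12 events

through event 11 a valid linearization exists; event 12 (op3 responding at time 12) ends that
the 6 completed operations admit 30 real-time orders; each fails the stack replay
one such order, op1, op2, op3, op4, op5, op6, breaks at step 2 where op2 pop() → empty is illegal
one such order, op1, op2, op3, op5, op4, op6, breaks at step 2 where op2 pop() → empty is illegal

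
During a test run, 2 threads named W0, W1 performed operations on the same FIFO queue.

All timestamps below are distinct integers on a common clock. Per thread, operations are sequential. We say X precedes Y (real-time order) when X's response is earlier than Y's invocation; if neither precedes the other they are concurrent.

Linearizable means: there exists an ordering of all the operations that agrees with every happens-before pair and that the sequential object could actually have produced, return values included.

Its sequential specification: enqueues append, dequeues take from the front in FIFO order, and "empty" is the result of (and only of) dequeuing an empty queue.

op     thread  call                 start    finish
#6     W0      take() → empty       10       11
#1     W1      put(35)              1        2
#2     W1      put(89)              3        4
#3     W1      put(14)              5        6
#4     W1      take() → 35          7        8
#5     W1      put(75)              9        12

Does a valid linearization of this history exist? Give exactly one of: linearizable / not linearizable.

cut after 10 events: linearizable; cut after 11 events (#6 responds, time 11): not linearizable
one real-time candidate order over the 5 completed operations — the FIFO queue replay rejects it
completion choices over the 1 pending operation (#5) were checked; none helps
one such order, #1, #2, #3, #4, #6 (pending dropped), breaks at step 5 where #6 take() → empty is illegal

not linearizable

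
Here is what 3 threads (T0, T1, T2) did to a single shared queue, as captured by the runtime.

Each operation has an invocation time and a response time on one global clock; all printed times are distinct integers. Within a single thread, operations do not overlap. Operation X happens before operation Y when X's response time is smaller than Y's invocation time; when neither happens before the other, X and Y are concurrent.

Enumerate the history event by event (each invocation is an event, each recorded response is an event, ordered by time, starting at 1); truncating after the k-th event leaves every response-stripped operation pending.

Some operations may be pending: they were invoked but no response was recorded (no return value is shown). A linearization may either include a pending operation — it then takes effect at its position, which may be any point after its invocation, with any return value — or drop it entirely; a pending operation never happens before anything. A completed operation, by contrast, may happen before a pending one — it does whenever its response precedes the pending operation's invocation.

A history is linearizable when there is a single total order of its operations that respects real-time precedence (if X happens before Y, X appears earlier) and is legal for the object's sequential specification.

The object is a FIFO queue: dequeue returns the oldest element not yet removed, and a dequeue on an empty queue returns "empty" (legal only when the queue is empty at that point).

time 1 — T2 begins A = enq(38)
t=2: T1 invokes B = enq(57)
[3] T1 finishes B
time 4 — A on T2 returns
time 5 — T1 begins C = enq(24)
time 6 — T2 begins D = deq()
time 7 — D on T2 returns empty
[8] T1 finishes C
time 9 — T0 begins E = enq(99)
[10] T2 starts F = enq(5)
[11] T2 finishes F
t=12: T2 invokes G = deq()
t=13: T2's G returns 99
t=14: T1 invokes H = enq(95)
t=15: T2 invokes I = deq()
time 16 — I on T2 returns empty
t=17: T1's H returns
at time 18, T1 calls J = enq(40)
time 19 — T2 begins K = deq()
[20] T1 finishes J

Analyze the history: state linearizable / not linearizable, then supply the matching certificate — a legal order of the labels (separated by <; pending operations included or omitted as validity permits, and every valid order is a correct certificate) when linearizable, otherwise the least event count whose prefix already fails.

not linearizable — minimal violating prefix: 7 events

prefix check: 1..6 passes, 1..7 fails once D's time-7 response joins
checked exhaustively: 2 real-time-consistent orders of 3 completed operations, zero legal queue replays
include/drop combinations of the 1 pending operation (C) were all tried; none helps
sample order A, B, D (pending dropped) stalls at step 3 — D deq() → empty has no legal effect
sample order B, A, D (pending dropped) stalls at step 3 — D deq() → empty has no legal effect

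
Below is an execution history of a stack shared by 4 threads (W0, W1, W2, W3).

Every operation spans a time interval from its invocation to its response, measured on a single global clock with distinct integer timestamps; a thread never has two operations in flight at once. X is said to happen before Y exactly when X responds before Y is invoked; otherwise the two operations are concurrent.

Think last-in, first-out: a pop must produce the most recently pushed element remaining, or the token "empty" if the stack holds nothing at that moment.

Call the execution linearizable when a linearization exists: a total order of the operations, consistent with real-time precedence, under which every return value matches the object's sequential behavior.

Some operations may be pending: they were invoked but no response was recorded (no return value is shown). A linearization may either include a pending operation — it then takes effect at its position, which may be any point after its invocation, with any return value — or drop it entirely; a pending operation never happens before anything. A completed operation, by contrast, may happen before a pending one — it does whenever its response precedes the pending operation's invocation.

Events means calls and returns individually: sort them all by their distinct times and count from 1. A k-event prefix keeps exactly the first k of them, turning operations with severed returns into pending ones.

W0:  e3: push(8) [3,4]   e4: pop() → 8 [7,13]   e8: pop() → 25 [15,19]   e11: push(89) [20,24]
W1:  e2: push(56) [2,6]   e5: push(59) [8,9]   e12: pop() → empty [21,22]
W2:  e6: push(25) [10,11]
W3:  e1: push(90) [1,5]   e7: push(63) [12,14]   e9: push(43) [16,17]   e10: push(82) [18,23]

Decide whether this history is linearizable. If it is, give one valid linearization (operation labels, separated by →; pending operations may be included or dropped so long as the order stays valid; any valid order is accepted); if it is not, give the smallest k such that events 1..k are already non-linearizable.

not linearizable — minimal violating prefix: 19 events

cut after 18 events: linearizable; cut after 19 events (e8 responds, time 19): not linearizable
48 orders of the 9 completed stack ops respect real time; none is legal
no completion choice of the 1 pending operation (e10) rescues it — every subset was tried
for example e1, e2, e3, e4, e5, e6, e7, e8, e9 (pending dropped) fails at step 8: e8 pop() → 25 is not legal there
for example e1, e2, e3, e4, e5, e6, e7, e9, e8 (pending dropped) fails at step 9: e8 pop() → 25 is not legal there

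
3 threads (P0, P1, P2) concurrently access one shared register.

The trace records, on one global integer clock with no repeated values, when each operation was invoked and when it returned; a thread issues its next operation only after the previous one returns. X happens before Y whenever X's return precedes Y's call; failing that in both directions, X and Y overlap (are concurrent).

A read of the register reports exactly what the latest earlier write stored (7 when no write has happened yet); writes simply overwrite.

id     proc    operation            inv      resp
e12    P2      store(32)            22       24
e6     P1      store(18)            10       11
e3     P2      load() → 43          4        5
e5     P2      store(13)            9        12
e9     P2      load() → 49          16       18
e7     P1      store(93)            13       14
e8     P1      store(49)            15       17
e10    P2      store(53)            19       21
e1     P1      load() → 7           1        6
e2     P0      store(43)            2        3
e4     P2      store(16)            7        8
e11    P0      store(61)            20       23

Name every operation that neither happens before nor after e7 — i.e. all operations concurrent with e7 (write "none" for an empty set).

none

overlap test against e7 [13,14]: concurrent iff the interval meets 13..14
e1 [1,6]: before
e2 [2,3]: before
e3 [4,5]: before
e4 [7,8]: before
e5 [9,12]: before
e6 [10,11]: before
e8 [15,17]: after
e9 [16,18]: after
e10 [19,21]: after
e11 [20,23]: after
e12 [22,24]: after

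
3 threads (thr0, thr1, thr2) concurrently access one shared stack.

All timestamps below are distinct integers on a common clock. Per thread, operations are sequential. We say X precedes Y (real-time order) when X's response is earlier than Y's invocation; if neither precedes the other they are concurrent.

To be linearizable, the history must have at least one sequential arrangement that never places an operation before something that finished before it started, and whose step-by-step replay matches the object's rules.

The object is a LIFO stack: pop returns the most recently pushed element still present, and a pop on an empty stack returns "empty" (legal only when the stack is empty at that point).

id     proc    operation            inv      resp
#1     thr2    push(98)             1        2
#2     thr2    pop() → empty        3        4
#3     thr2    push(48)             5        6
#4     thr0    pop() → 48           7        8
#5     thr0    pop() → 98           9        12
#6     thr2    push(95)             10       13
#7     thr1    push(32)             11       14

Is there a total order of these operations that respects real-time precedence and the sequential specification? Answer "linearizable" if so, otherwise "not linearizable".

not linearizable

cut after 3 events: linearizable; cut after 4 events (#2 responds, time 4): not linearizable
the sole real-time-consistent order of 2 completed operations fails the stack replay
sample order #1, #2 stalls at step 2 — #2 pop() → empty has no legal effect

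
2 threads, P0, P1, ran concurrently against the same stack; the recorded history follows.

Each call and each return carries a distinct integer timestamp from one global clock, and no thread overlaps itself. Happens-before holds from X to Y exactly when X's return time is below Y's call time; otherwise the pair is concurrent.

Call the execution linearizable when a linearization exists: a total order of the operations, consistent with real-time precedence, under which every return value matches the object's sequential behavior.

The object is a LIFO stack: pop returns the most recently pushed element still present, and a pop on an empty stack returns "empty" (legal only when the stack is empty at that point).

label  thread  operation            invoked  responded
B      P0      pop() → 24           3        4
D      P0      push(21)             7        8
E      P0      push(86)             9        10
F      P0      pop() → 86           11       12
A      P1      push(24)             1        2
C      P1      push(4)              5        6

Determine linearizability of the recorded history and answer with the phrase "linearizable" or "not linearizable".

a witness: A, B, C, D, E, F
1. A push(24), leaving stack <24>
2. B pop() → 24, leaving stack <>
3. C push(4), leaving stack <4>
4. D push(21), leaving stack <4,21>
5. E push(86), leaving stack <4,21,86>
6. F pop() → 86, leaving stack <4,21>

linearizable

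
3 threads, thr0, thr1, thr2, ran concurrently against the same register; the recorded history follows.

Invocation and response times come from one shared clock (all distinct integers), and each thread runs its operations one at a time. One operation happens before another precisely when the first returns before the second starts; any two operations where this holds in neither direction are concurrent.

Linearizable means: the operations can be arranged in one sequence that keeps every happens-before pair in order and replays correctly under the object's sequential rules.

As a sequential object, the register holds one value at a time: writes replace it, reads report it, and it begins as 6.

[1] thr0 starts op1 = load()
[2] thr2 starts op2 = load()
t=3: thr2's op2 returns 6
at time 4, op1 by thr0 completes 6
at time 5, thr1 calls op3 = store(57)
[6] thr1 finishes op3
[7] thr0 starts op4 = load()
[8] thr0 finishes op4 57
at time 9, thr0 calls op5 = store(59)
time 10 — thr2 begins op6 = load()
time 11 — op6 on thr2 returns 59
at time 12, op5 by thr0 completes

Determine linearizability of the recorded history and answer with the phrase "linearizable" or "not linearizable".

linearizable

witness order: op1, op2, op3, op4, op5, op6
step 1: op1 load() → 6 — value 6
step 2: op2 load() → 6 — value 6
step 3: op3 store(57) — value 57
step 4: op4 load() → 57 — value 57
step 5: op5 store(59) — value 59
step 6: op6 load() → 59 — value 59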